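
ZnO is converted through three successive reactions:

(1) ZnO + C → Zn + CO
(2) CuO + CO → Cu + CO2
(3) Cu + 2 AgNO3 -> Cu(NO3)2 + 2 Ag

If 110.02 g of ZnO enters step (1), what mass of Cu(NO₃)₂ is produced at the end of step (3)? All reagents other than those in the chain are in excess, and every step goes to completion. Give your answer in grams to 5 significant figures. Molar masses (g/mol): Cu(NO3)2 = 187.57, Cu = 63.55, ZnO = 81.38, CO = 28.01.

253.58 g

n(ZnO) = 110.02 / 81.38 = 1.35193 mol.
Reaction (1): ZnO→CO ratio 1:1 ⇒ n(CO) = 1.35193 mol.
Reaction (2): CO→Cu ratio 1:1 ⇒ n(Cu) = 1.35193 mol.
Reaction (3): Cu→Cu(NO3)2 ratio 1:1 ⇒ n(Cu(NO3)2) = 1.35193 mol.
Mass of Cu(NO3)2 = 1.35193 × 187.57 = 253.581 g.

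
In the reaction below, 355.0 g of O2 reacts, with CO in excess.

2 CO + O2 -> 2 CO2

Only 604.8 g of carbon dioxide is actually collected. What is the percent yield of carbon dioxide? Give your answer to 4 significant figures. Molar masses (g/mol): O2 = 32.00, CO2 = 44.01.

n(O2) = 355.00 g / 32.00 g/mol = 11.094 mol.
From the equation the O2:CO2 mole ratio is 1:2, so n(CO2) = 11.094 × 2/1 = 22.188 mol.
Mass of CO2 = 22.188 mol × 44.01 g/mol = 976.47 g.
This is the theoretical yield. Percent yield = 604.8 g / 976.47 g × 100% = 61.937%.

61.94 %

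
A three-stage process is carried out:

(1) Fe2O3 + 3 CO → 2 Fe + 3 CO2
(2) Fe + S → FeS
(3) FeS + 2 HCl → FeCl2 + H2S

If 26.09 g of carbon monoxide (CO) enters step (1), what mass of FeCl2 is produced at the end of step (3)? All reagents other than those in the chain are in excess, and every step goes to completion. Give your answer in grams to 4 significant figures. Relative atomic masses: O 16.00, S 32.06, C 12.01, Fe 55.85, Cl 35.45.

78.71 g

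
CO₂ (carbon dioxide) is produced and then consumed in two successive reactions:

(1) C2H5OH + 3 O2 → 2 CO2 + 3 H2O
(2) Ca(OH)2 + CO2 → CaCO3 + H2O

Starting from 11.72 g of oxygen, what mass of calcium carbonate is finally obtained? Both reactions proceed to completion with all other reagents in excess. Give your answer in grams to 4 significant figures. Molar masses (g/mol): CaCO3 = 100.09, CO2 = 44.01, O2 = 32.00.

n(O2) = 11.720 / 32.00 = 0.36625 mol.
Step 1 gives a 3:2 ratio of O2 to CO2, so n(CO2) = 0.24417 mol.
In step 2 the CO2:CaCO3 ratio is 1:1, so n(CaCO3) = 0.24417 mol.
Mass of CaCO3 = 0.24417 × 100.09 = 24.439 g.

24.44 g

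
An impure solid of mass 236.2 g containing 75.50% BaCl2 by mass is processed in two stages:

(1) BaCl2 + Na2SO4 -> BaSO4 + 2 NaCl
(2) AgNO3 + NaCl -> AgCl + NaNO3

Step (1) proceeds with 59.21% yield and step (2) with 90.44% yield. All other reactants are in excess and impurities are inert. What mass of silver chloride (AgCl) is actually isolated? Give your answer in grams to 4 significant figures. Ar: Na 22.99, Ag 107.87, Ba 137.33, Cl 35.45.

131.5 g

Pure BaCl2 = 236.2 × 0.7550 = 178.33 g.
M(BaCl2) = 137.33 + 2(35.45) = 208.23 g/mol.
M(AgCl) = 107.87 + 35.45 = 143.32 g/mol.
n(BaCl2) = 178.33 / 208.23 = 0.85641 mol.
Step 1 (BaCl2:NaCl = 1:2): theoretical n(NaCl) = 1.7128 mol; at 59.21% yield, n(NaCl) = 1.0142 mol.
Step 2 (NaCl:AgCl = 1:1): theoretical n(AgCl) = 1.0142 mol, so theoretical mass = 1.0142 × 143.32 = 145.35 g.
At 90.44% yield, actual mass of AgCl = 145.35 × 0.9044 = 131.45 g.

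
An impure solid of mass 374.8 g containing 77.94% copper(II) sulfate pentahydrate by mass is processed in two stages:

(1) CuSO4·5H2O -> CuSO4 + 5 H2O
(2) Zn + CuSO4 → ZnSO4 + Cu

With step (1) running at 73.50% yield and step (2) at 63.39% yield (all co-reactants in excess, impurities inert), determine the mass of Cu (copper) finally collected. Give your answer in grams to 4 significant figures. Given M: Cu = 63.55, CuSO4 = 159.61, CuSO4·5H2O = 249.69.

34.64 g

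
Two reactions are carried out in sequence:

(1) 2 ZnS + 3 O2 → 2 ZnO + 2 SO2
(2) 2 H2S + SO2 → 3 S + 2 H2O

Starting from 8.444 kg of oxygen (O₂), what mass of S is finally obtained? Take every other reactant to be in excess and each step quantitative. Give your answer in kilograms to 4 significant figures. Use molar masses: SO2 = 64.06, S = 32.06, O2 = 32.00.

8.444 kg = 8444.0 g.
n(O2) = 8444.0 / 32.00 = 263.88 mol.
Step 1 gives a 3:2 ratio of O2 to SO2, so n(SO2) = 175.92 mol.
In step 2 the SO2:S ratio is 1:3, so n(S) = 527.75 mol.
Mass of S = 527.75 × 32.06 = 16920 g = 16.92 kg.

16.92 kg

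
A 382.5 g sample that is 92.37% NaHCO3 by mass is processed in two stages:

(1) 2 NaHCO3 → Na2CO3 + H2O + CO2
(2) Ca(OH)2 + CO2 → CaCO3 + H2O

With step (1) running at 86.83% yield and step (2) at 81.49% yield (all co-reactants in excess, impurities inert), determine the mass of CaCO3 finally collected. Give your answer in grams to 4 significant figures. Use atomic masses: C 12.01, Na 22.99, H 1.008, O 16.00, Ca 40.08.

148.9 g

Pure NaHCO3 = 382.5 × 0.9237 = 353.32 g.
M(NaHCO3) = 22.99 + 1.008 + 12.01 + 3(16.00) = 84.008 g/mol.
M(CaCO3) = 40.08 + 12.01 + 3(16.00) = 100.09 g/mol.
n(NaHCO3) = 353.32 / 84.008 = 4.2057 mol.
Step 1 (NaHCO3:CO2 = 2:1): theoretical n(CO2) = 2.1029 mol; at 86.83% yield, n(CO2) = 1.8259 mol.
Step 2 (CO2:CaCO3 = 1:1): theoretical n(CaCO3) = 1.8259 mol, so theoretical mass = 1.8259 × 100.09 = 182.76 g.
At 81.49% yield, actual mass of CaCO3 = 182.76 × 0.8149 = 148.93 g.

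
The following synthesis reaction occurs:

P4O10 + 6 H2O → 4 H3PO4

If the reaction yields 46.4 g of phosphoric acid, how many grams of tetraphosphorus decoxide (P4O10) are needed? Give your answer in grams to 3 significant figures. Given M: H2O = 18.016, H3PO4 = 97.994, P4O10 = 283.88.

33.6 g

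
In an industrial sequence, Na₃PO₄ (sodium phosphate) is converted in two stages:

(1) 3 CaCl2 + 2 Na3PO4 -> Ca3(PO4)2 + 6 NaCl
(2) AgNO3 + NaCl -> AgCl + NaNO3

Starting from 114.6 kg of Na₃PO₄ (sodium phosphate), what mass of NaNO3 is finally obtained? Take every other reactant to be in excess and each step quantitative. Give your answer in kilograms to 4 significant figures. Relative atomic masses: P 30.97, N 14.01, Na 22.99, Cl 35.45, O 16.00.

178.3 kg

M(Na3PO4) = 3(22.99) + 30.97 + 4(16.00) = 163.94 g/mol.
M(NaNO3) = 22.99 + 14.01 + 3(16.00) = 85.00 g/mol.
114.6 kg = 114600 g.
n(Na3PO4) = 114600 / 163.94 = 699.04 mol.
Step 1 gives a 2:6 ratio of Na3PO4 to NaCl, so n(NaCl) = 2097.1 mol.
In step 2 the NaCl:NaNO3 ratio is 1:1, so n(NaNO3) = 2097.1 mol.
Mass of NaNO3 = 2097.1 × 85.00 = 178250 g = 178.3 kg.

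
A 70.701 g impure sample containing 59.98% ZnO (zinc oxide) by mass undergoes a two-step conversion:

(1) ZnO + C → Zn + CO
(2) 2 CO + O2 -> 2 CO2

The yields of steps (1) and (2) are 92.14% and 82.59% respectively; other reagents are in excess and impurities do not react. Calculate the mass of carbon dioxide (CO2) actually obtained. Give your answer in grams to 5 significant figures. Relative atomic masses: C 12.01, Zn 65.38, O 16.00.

Pure ZnO = 70.701 × 0.5998 = 42.4065 g.
M(ZnO) = 65.38 + 16.00 = 81.38 g/mol.
M(CO2) = 12.01 + 2(16.00) = 44.01 g/mol.
n(ZnO) = 42.4065 / 81.38 = 0.521092 mol.
Step 1 (ZnO:CO = 1:1): theoretical n(CO) = 0.521092 mol; at 92.14% yield, n(CO) = 0.480134 mol.
Step 2 (CO:CO2 = 2:2): theoretical n(CO2) = 0.480134 mol, so theoretical mass = 0.480134 × 44.01 = 21.1307 g.
At 82.59% yield, actual mass of CO2 = 21.1307 × 0.8259 = 17.4518 g.

17.452 g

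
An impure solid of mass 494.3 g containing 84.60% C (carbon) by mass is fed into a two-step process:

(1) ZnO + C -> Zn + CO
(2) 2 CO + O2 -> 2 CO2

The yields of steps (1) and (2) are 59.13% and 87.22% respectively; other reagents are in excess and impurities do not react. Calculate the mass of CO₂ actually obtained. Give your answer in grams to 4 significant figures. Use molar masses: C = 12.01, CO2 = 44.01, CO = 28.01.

790.3 g

Pure C = 494.3 × 0.8460 = 418.18 g.
n(C) = 418.18 / 12.01 = 34.819 mol.
Step 1 (C:CO = 1:1): theoretical n(CO) = 34.819 mol; at 59.13% yield, n(CO) = 20.589 mol.
Step 2 (CO:CO2 = 2:2): theoretical n(CO2) = 20.589 mol, so theoretical mass = 20.589 × 44.01 = 906.10 g.
At 87.22% yield, actual mass of CO2 = 906.10 × 0.8722 = 790.30 g.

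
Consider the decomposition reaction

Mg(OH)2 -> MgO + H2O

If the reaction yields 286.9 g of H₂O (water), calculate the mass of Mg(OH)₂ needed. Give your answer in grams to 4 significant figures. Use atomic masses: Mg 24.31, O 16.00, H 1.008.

928.8 g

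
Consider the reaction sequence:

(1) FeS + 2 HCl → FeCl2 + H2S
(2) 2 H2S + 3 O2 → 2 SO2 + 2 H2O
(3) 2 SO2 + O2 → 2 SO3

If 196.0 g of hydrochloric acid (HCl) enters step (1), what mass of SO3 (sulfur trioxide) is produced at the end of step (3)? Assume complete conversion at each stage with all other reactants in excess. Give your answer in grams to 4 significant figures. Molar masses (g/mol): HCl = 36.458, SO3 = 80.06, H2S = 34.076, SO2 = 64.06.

n(HCl) = 196.0 / 36.458 = 5.3760 mol.
Reaction (1): HCl→H2S ratio 2:1 ⇒ n(H2S) = 2.6880 mol.
Reaction (2): H2S→SO2 ratio 2:2 ⇒ n(SO2) = 2.6880 mol.
Reaction (3): SO2→SO3 ratio 2:2 ⇒ n(SO3) = 2.6880 mol.
Mass of SO3 = 2.6880 × 80.06 = 215.20 g.

215.2 g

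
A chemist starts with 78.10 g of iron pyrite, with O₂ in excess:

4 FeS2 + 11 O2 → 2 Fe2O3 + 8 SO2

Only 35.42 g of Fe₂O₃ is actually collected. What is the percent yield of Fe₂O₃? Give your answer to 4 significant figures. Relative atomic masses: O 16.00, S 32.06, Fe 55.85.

M(FeS2) = 55.85 + 2(32.06) = 119.97 g/mol.
M(Fe2O3) = 2(55.85) + 3(16.00) = 159.70 g/mol.
n(FeS2) = 78.100 g / 119.97 g/mol = 0.65100 mol.
From the equation the FeS2:Fe2O3 mole ratio is 4:2, so n(Fe2O3) = 0.65100 × 2/4 = 0.32550 mol.
Mass of Fe2O3 = 0.32550 mol × 159.70 g/mol = 51.982 g.
This is the theoretical yield. Percent yield = 35.42 g / 51.982 g × 100% = 68.139%.

68.14 %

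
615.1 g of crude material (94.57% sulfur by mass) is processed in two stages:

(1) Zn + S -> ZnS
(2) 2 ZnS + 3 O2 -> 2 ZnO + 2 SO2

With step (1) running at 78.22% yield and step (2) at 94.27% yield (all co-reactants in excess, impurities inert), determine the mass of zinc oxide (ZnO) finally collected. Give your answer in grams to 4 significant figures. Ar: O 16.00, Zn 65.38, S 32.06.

1089 g

Pure S = 615.1 × 0.9457 = 581.70 g.
M(S) = 32.06 g/mol.
M(ZnO) = 65.38 + 16.00 = 81.38 g/mol.
n(S) = 581.70 / 32.06 = 18.144 mol.
Step 1 (S:ZnS = 1:1): theoretical n(ZnS) = 18.144 mol; at 78.22% yield, n(ZnS) = 14.192 mol.
Step 2 (ZnS:ZnO = 2:2): theoretical n(ZnO) = 14.192 mol, so theoretical mass = 14.192 × 81.38 = 1155.0 g.
At 94.27% yield, actual mass of ZnO = 1155.0 × 0.9427 = 1088.8 g.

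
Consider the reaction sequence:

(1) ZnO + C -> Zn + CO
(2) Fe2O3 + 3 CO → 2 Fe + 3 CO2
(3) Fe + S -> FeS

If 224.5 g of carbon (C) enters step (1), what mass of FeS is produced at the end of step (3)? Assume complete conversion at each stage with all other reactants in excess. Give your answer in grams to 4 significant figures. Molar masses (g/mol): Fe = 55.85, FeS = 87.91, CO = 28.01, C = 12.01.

1096 g

n(C) = 224.5 / 12.01 = 18.693 mol.
Reaction (1): C→CO ratio 1:1 ⇒ n(CO) = 18.693 mol.
Reaction (2): CO→Fe ratio 3:2 ⇒ n(Fe) = 12.462 mol.
Reaction (3): Fe→FeS ratio 1:1 ⇒ n(FeS) = 12.462 mol.
Mass of FeS = 12.462 × 87.91 = 1095.5 g.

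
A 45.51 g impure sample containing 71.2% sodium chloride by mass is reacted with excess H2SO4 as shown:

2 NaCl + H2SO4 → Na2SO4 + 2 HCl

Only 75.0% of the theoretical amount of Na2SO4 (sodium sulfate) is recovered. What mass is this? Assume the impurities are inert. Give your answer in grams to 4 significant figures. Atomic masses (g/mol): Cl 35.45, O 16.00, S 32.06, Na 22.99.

Pure NaCl available = 45.51 g × 0.712 = 32.403 g.
M(NaCl) = 22.99 + 35.45 = 58.44 g/mol.
M(Na2SO4) = 2(22.99) + 32.06 + 4(16.00) = 142.04 g/mol.
n(NaCl) = 32.403 g / 58.44 g/mol = 0.55447 mol.
From the equation the NaCl:Na2SO4 mole ratio is 2:1, so n(Na2SO4) = 0.55447 × 1/2 = 0.27723 mol.
Mass of Na2SO4 = 0.27723 mol × 142.04 g/mol = 39.378 g.
Actual mass collected = 39.378 g × 0.750 = 29.534 g.

29.53 g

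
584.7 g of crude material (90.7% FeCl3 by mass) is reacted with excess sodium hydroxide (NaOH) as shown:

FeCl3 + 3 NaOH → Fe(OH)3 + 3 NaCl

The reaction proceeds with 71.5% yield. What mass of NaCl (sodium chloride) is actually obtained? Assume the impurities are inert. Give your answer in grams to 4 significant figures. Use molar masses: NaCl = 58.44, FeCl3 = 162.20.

409.9 g

Pure FeCl3 available = 584.7 g × 0.907 = 530.32 g.
n(FeCl3) = 530.32 g / 162.20 g/mol = 3.2696 mol.
From the equation the FeCl3:NaCl mole ratio is 1:3, so n(NaCl) = 3.2696 × 3/1 = 9.8087 mol.
Mass of NaCl = 9.8087 mol × 58.44 g/mol = 573.22 g.
Actual mass collected = 573.22 g × 0.715 = 409.85 g.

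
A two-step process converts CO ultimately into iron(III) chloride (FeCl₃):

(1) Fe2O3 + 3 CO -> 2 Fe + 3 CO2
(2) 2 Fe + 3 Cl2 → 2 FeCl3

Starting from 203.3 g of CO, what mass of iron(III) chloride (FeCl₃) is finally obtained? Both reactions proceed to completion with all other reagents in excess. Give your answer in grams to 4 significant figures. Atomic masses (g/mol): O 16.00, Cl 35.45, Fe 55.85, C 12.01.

784.8 g

M(CO) = 12.01 + 16.00 = 28.01 g/mol.
M(FeCl3) = 55.85 + 3(35.45) = 162.20 g/mol.
n(CO) = 203.30 / 28.01 = 7.2581 mol.
Step 1 gives a 3:2 ratio of CO to Fe, so n(Fe) = 4.8387 mol.
In step 2 the Fe:FeCl3 ratio is 2:2, so n(FeCl3) = 4.8387 mol.
Mass of FeCl3 = 4.8387 × 162.20 = 784.84 g.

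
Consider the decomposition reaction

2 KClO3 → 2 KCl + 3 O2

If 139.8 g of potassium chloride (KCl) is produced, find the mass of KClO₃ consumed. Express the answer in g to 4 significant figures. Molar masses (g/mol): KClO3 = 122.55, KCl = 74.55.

229.8 g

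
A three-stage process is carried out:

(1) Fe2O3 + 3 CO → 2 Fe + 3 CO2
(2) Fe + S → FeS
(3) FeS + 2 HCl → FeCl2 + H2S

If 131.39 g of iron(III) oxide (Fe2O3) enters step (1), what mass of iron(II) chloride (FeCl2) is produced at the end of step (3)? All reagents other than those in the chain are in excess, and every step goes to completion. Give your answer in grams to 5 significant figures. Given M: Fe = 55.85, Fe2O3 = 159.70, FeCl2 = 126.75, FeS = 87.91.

n(Fe2O3) = 131.39 / 159.70 = 0.822730 mol.
Reaction (1): Fe2O3→Fe ratio 1:2 ⇒ n(Fe) = 1.64546 mol.
Reaction (2): Fe→FeS ratio 1:1 ⇒ n(FeS) = 1.64546 mol.
Reaction (3): FeS→FeCl2 ratio 1:1 ⇒ n(FeCl2) = 1.64546 mol.
Mass of FeCl2 = 1.64546 × 126.75 = 208.562 g.

208.56 g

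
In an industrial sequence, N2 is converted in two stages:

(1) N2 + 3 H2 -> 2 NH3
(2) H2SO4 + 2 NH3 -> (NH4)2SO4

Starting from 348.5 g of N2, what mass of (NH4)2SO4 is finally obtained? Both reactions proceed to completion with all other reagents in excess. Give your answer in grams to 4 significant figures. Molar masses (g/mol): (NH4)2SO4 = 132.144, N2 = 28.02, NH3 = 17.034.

1644 g

n(N2) = 348.50 / 28.02 = 12.438 mol.
Step 1 gives a 1:2 ratio of N2 to NH3, so n(NH3) = 24.875 mol.
In step 2 the NH3:(NH4)2SO4 ratio is 2:1, so n((NH4)2SO4) = 12.438 mol.
Mass of (NH4)2SO4 = 12.438 × 132.144 = 1643.5 g.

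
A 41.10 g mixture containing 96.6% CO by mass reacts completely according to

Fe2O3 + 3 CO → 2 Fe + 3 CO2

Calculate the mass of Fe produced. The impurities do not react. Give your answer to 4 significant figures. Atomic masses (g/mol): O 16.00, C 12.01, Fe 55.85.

52.78 g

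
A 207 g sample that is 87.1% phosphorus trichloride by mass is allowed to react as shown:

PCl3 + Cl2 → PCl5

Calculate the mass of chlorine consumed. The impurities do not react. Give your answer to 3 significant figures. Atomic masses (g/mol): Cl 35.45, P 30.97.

93.1 g

Mass of pure PCl3 = 207 g × 0.871 = 180.3 g.
M(PCl3) = 30.97 + 3(35.45) = 137.32 g/mol.
M(Cl2) = 2(35.45) = 70.90 g/mol.
n(PCl3) = 180.3 g / 137.32 g/mol = 1.313 mol.
From the equation the PCl3:Cl2 mole ratio is 1:1, so n(Cl2) = 1.313 × 1/1 = 1.313 mol.
Mass of Cl2 = 1.313 mol × 70.90 g/mol = 93.09 g.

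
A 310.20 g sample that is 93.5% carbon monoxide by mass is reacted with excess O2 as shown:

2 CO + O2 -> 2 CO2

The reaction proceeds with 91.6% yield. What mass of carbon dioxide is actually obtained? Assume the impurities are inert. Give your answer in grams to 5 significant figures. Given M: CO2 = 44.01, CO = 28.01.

417.43 g

Pure CO available = 310.20 g × 0.935 = 290.037 g.
n(CO) = 290.037 g / 28.01 g/mol = 10.3548 mol.
From the equation the CO:CO2 mole ratio is 2:2, so n(CO2) = 10.3548 × 2/2 = 10.3548 mol.
Mass of CO2 = 10.3548 mol × 44.01 g/mol = 455.713 g.
Actual mass collected = 455.713 g × 0.916 = 417.433 g.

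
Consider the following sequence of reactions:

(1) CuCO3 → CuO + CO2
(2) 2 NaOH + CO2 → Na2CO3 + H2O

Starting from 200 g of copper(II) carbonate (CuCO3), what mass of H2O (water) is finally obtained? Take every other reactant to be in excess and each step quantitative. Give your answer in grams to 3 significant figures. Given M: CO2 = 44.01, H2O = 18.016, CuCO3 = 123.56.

29.2 g

n(CuCO3) = 200.0 / 123.56 = 1.619 mol.
Step 1 gives a 1:1 ratio of CuCO3 to CO2, so n(CO2) = 1.619 mol.
In step 2 the CO2:H2O ratio is 1:1, so n(H2O) = 1.619 mol.
Mass of H2O = 1.619 × 18.016 = 29.16 g.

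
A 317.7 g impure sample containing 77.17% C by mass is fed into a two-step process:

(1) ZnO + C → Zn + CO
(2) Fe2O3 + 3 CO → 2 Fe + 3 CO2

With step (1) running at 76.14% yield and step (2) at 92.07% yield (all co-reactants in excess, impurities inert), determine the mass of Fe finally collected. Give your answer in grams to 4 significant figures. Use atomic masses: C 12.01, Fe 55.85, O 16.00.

532.8 g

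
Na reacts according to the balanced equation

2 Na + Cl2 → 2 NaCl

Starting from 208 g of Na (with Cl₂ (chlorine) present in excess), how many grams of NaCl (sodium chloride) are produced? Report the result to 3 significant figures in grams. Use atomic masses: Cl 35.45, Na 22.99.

529 g

M(Na) = 22.99 g/mol.
M(NaCl) = 22.99 + 35.45 = 58.44 g/mol.
n(Na) = 208.0 g / 22.99 g/mol = 9.047 mol.
From the equation the Na:NaCl mole ratio is 2:2, so n(NaCl) = 9.047 × 2/2 = 9.047 mol.
Mass of NaCl = 9.047 mol × 58.44 g/mol = 528.7 g.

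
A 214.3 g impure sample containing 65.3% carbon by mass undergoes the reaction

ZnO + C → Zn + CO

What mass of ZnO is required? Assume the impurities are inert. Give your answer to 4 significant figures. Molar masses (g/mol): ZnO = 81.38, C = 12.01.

948.2 g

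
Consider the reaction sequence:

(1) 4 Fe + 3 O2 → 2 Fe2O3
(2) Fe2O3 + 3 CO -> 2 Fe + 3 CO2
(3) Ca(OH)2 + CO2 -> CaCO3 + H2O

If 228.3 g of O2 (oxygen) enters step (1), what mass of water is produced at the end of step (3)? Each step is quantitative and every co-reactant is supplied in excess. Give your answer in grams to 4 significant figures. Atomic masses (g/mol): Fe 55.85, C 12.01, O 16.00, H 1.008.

257.1 g

M(O2) = 2(16.00) = 32.00 g/mol.
M(H2O) = 2(1.008) + 16.00 = 18.016 g/mol.
n(O2) = 228.3 / 32.00 = 7.1344 mol.
Reaction (1): O2→Fe2O3 ratio 3:2 ⇒ n(Fe2O3) = 4.7563 mol.
Reaction (2): Fe2O3→CO2 ratio 1:3 ⇒ n(CO2) = 14.269 mol.
Reaction (3): CO2→H2O ratio 1:1 ⇒ n(H2O) = 14.269 mol.
Mass of H2O = 14.269 × 18.016 = 257.07 g.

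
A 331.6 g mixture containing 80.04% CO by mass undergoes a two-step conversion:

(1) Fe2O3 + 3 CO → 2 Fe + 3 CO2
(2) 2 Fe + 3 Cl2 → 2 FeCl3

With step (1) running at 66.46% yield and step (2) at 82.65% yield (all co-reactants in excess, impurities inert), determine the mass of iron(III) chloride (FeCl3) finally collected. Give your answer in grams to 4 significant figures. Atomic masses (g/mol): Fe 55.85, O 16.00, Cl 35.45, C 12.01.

562.8 g

Pure CO = 331.6 × 0.8004 = 265.41 g.
M(CO) = 12.01 + 16.00 = 28.01 g/mol.
M(FeCl3) = 55.85 + 3(35.45) = 162.20 g/mol.
n(CO) = 265.41 / 28.01 = 9.4756 mol.
Step 1 (CO:Fe = 3:2): theoretical n(Fe) = 6.3171 mol; at 66.46% yield, n(Fe) = 4.1983 mol.
Step 2 (Fe:FeCl3 = 2:2): theoretical n(FeCl3) = 4.1983 mol, so theoretical mass = 4.1983 × 162.20 = 680.97 g.
At 82.65% yield, actual mass of FeCl3 = 680.97 × 0.8265 = 562.82 g.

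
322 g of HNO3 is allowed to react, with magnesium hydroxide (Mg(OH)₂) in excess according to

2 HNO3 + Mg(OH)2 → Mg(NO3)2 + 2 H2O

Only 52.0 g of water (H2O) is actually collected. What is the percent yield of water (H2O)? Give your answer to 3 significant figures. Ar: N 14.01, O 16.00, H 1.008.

M(HNO3) = 1.008 + 14.01 + 3(16.00) = 63.018 g/mol.
M(H2O) = 2(1.008) + 16.00 = 18.016 g/mol.
n(HNO3) = 322.0 g / 63.018 g/mol = 5.110 mol.
From the equation the HNO3:H2O mole ratio is 2:2, so n(H2O) = 5.110 × 2/2 = 5.110 mol.
Mass of H2O = 5.110 mol × 18.016 g/mol = 92.06 g.
This is the theoretical yield. Percent yield = 52.0 g / 92.06 g × 100% = 56.49%.

56.5 %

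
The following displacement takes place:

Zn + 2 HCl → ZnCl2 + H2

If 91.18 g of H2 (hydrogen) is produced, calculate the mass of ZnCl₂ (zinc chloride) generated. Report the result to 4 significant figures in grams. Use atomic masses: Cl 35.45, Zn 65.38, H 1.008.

6164 g

M(H2) = 2(1.008) = 2.016 g/mol.
M(ZnCl2) = 65.38 + 2(35.45) = 136.28 g/mol.
n(H2) = 91.180 g / 2.016 g/mol = 45.228 mol.
From the equation the H2:ZnCl2 mole ratio is 1:1, so n(ZnCl2) = 45.228 × 1/1 = 45.228 mol.
Mass of ZnCl2 = 45.228 mol × 136.28 g/mol = 6163.7 g.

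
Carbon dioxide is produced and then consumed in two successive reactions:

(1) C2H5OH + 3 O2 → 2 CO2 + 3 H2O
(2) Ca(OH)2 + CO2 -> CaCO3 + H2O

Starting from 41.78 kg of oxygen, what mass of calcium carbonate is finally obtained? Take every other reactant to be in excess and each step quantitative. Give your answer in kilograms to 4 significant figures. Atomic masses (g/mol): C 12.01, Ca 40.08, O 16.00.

87.12 kg

M(O2) = 2(16.00) = 32.00 g/mol.
M(CaCO3) = 40.08 + 12.01 + 3(16.00) = 100.09 g/mol.
41.78 kg = 41780 g.
n(O2) = 41780 / 32.00 = 1305.6 mol.
Step 1 gives a 3:2 ratio of O2 to CO2, so n(CO2) = 870.42 mol.
In step 2 the CO2:CaCO3 ratio is 1:1, so n(CaCO3) = 870.42 mol.
Mass of CaCO3 = 870.42 × 100.09 = 87120 g = 87.12 kg.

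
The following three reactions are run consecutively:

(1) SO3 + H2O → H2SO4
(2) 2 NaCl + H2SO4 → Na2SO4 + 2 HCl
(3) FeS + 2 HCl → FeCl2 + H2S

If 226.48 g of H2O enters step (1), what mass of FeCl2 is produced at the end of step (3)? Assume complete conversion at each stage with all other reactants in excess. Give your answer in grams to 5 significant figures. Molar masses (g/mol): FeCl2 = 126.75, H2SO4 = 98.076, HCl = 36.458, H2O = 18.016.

1593.4 g

n(H2O) = 226.48 / 18.016 = 12.5710 mol.
Reaction (1): H2O→H2SO4 ratio 1:1 ⇒ n(H2SO4) = 12.5710 mol.
Reaction (2): H2SO4→HCl ratio 1:2 ⇒ n(HCl) = 25.1421 mol.
Reaction (3): HCl→FeCl2 ratio 2:1 ⇒ n(FeCl2) = 12.5710 mol.
Mass of FeCl2 = 12.5710 × 126.75 = 1593.38 g.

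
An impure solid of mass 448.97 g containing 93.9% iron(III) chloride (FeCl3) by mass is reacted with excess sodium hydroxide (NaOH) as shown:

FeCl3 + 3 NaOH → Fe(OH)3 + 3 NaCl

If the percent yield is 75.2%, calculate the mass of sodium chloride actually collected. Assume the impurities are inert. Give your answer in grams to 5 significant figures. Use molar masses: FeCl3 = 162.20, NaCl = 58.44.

Pure FeCl3 available = 448.97 g × 0.939 = 421.583 g.
n(FeCl3) = 421.583 g / 162.20 g/mol = 2.59915 mol.
From the equation the FeCl3:NaCl mole ratio is 1:3, so n(NaCl) = 2.59915 × 3/1 = 7.79746 mol.
Mass of NaCl = 7.79746 mol × 58.44 g/mol = 455.684 g.
Actual mass collected = 455.684 g × 0.752 = 342.674 g.

342.67 g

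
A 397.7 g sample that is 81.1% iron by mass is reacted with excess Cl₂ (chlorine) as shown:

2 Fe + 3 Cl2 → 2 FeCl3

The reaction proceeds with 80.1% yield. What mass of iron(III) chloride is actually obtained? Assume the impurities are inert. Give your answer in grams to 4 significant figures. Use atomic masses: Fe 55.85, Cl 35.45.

Pure Fe available = 397.7 g × 0.811 = 322.53 g.
M(Fe) = 55.85 g/mol.
M(FeCl3) = 55.85 + 3(35.45) = 162.20 g/mol.
n(Fe) = 322.53 g / 55.85 g/mol = 5.7750 mol.
From the equation the Fe:FeCl3 mole ratio is 2:2, so n(FeCl3) = 5.7750 × 2/2 = 5.7750 mol.
Mass of FeCl3 = 5.7750 mol × 162.20 g/mol = 936.71 g.
Actual mass collected = 936.71 g × 0.801 = 750.30 g.

750.3 g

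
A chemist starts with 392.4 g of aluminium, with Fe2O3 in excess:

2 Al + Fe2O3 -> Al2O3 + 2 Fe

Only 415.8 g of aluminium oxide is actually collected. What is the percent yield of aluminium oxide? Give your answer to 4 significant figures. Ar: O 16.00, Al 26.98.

M(Al) = 26.98 g/mol.
M(Al2O3) = 2(26.98) + 3(16.00) = 101.96 g/mol.
n(Al) = 392.40 g / 26.98 g/mol = 14.544 mol.
From the equation the Al:Al2O3 mole ratio is 2:1, so n(Al2O3) = 14.544 × 1/2 = 7.2721 mol.
Mass of Al2O3 = 7.2721 mol × 101.96 g/mol = 741.46 g.
This is the theoretical yield. Percent yield = 415.8 g / 741.46 g × 100% = 56.079%.

56.08 %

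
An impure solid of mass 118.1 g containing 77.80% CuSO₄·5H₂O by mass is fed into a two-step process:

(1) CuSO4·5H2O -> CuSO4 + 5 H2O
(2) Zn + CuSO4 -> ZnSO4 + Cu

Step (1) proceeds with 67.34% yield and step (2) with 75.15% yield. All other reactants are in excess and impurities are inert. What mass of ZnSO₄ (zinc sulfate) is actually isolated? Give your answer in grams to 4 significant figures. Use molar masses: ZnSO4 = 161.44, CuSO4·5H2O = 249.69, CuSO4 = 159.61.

Pure CuSO4·5H2O = 118.1 × 0.7780 = 91.882 g.
n(CuSO4·5H2O) = 91.882 / 249.69 = 0.36798 mol.
Step 1 (CuSO4·5H2O:CuSO4 = 1:1): theoretical n(CuSO4) = 0.36798 mol; at 67.34% yield, n(CuSO4) = 0.24780 mol.
Step 2 (CuSO4:ZnSO4 = 1:1): theoretical n(ZnSO4) = 0.24780 mol, so theoretical mass = 0.24780 × 161.44 = 40.005 g.
At 75.15% yield, actual mass of ZnSO4 = 40.005 × 0.7515 = 30.064 g.

30.06 g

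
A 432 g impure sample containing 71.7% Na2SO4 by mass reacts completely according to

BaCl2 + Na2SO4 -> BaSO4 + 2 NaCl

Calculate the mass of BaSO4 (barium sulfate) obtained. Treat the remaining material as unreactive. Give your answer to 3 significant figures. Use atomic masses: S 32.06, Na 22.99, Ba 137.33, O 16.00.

509 g

Mass of pure Na2SO4 = 432 g × 0.717 = 309.7 g.
M(Na2SO4) = 2(22.99) + 32.06 + 4(16.00) = 142.04 g/mol.
M(BaSO4) = 137.33 + 32.06 + 4(16.00) = 233.39 g/mol.
n(Na2SO4) = 309.7 g / 142.04 g/mol = 2.181 mol.
From the equation the Na2SO4:BaSO4 mole ratio is 1:1, so n(BaSO4) = 2.181 × 1/1 = 2.181 mol.
Mass of BaSO4 = 2.181 mol × 233.39 g/mol = 508.9 g.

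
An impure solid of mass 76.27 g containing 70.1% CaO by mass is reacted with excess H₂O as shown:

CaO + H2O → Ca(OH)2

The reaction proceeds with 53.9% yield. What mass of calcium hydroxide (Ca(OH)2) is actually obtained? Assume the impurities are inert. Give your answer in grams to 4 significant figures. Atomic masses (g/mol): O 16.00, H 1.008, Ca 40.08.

38.08 g

Pure CaO available = 76.27 g × 0.701 = 53.465 g.
M(CaO) = 40.08 + 16.00 = 56.08 g/mol.
M(Ca(OH)2) = 40.08 + 2(16.00) + 2(1.008) = 74.096 g/mol.
n(CaO) = 53.465 g / 56.08 g/mol = 0.95337 mol.
From the equation the CaO:Ca(OH)2 mole ratio is 1:1, so n(Ca(OH)2) = 0.95337 × 1/1 = 0.95337 mol.
Mass of Ca(OH)2 = 0.95337 mol × 74.096 g/mol = 70.641 g.
Actual mass collected = 70.641 g × 0.539 = 38.076 g.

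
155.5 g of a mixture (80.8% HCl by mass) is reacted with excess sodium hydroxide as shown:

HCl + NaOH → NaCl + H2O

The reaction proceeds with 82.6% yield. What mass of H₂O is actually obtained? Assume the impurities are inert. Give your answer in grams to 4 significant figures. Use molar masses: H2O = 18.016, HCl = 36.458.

51.28 g

Pure HCl available = 155.5 g × 0.808 = 125.64 g.
n(HCl) = 125.64 g / 36.458 g/mol = 3.4463 mol.
From the equation the HCl:H2O mole ratio is 1:1, so n(H2O) = 3.4463 × 1/1 = 3.4463 mol.
Mass of H2O = 3.4463 mol × 18.016 g/mol = 62.088 g.
Actual mass collected = 62.088 g × 0.826 = 51.285 g.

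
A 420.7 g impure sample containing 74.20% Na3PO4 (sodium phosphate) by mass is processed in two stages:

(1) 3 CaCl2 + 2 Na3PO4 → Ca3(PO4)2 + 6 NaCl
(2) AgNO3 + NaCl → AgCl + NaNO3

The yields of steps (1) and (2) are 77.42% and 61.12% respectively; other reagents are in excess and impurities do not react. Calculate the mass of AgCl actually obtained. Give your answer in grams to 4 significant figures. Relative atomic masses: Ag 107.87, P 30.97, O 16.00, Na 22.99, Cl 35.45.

387.4 g

Pure Na3PO4 = 420.7 × 0.7420 = 312.16 g.
M(Na3PO4) = 3(22.99) + 30.97 + 4(16.00) = 163.94 g/mol.
M(AgCl) = 107.87 + 35.45 = 143.32 g/mol.
n(Na3PO4) = 312.16 / 163.94 = 1.9041 mol.
Step 1 (Na3PO4:NaCl = 2:6): theoretical n(NaCl) = 5.7123 mol; at 77.42% yield, n(NaCl) = 4.4225 mol.
Step 2 (NaCl:AgCl = 1:1): theoretical n(AgCl) = 4.4225 mol, so theoretical mass = 4.4225 × 143.32 = 633.83 g.
At 61.12% yield, actual mass of AgCl = 633.83 × 0.6112 = 387.40 g.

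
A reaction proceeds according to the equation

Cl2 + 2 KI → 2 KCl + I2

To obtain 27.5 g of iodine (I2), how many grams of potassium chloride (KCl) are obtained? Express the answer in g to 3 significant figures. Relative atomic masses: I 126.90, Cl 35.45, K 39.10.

M(I2) = 2(126.90) = 253.80 g/mol.
M(KCl) = 39.10 + 35.45 = 74.55 g/mol.
n(I2) = 27.50 g / 253.80 g/mol = 0.1084 mol.
From the equation the I2:KCl mole ratio is 1:2, so n(KCl) = 0.1084 × 2/1 = 0.2167 mol.
Mass of KCl = 0.2167 mol × 74.55 g/mol = 16.16 g.

16.2 g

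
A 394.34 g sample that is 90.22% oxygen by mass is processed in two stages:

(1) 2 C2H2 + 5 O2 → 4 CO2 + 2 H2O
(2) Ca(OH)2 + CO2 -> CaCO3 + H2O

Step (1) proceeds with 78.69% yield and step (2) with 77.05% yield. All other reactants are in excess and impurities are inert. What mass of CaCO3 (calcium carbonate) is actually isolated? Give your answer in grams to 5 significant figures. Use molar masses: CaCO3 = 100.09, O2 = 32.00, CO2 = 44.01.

Pure O2 = 394.34 × 0.9022 = 355.774 g.
n(O2) = 355.774 / 32.00 = 11.1179 mol.
Step 1 (O2:CO2 = 5:4): theoretical n(CO2) = 8.89434 mol; at 78.69% yield, n(CO2) = 6.99896 mol.
Step 2 (CO2:CaCO3 = 1:1): theoretical n(CaCO3) = 6.99896 mol, so theoretical mass = 6.99896 × 100.09 = 700.525 g.
At 77.05% yield, actual mass of CaCO3 = 700.525 × 0.7705 = 539.755 g.

539.75 g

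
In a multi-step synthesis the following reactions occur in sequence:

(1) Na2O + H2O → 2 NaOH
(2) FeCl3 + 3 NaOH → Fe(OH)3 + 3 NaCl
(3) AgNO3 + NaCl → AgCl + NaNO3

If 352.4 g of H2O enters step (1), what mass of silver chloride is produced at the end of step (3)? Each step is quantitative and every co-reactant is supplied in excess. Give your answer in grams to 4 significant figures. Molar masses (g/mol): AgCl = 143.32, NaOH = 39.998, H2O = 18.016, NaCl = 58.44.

n(H2O) = 352.4 / 18.016 = 19.560 mol.
Reaction (1): H2O→NaOH ratio 1:2 ⇒ n(NaOH) = 39.121 mol.
Reaction (2): NaOH→NaCl ratio 3:3 ⇒ n(NaCl) = 39.121 mol.
Reaction (3): NaCl→AgCl ratio 1:1 ⇒ n(AgCl) = 39.121 mol.
Mass of AgCl = 39.121 × 143.32 = 5606.8 g.

5607 g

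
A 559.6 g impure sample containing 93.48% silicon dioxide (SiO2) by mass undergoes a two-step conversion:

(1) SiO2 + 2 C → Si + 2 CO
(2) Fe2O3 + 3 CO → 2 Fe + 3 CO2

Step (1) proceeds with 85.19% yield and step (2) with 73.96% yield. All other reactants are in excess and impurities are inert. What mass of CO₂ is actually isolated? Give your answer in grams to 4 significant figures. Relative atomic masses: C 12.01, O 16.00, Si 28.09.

482.8 g

Pure SiO2 = 559.6 × 0.9348 = 523.11 g.
M(SiO2) = 28.09 + 2(16.00) = 60.09 g/mol.
M(CO2) = 12.01 + 2(16.00) = 44.01 g/mol.
n(SiO2) = 523.11 / 60.09 = 8.7055 mol.
Step 1 (SiO2:CO = 1:2): theoretical n(CO) = 17.411 mol; at 85.19% yield, n(CO) = 14.832 mol.
Step 2 (CO:CO2 = 3:3): theoretical n(CO2) = 14.832 mol, so theoretical mass = 14.832 × 44.01 = 652.78 g.
At 73.96% yield, actual mass of CO2 = 652.78 × 0.7396 = 482.79 g.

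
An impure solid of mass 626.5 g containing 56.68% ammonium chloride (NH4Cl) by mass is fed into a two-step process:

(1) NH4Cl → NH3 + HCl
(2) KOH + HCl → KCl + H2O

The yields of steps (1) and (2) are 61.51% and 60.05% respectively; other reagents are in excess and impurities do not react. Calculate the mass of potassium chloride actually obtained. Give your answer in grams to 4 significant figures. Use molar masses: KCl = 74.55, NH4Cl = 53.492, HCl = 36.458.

182.8 g

Pure NH4Cl = 626.5 × 0.5668 = 355.10 g.
n(NH4Cl) = 355.10 / 53.492 = 6.6384 mol.
Step 1 (NH4Cl:HCl = 1:1): theoretical n(HCl) = 6.6384 mol; at 61.51% yield, n(HCl) = 4.0833 mol.
Step 2 (HCl:KCl = 1:1): theoretical n(KCl) = 4.0833 mol, so theoretical mass = 4.0833 × 74.55 = 304.41 g.
At 60.05% yield, actual mass of KCl = 304.41 × 0.6005 = 182.80 g.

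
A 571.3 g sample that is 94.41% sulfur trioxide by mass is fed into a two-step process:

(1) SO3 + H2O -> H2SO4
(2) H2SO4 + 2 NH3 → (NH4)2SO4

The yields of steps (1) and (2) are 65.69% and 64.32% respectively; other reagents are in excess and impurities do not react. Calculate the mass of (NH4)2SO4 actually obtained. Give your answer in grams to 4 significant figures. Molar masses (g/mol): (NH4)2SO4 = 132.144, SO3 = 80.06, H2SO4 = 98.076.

Pure SO3 = 571.3 × 0.9441 = 539.36 g.
n(SO3) = 539.36 / 80.06 = 6.7370 mol.
Step 1 (SO3:H2SO4 = 1:1): theoretical n(H2SO4) = 6.7370 mol; at 65.69% yield, n(H2SO4) = 4.4255 mol.
Step 2 (H2SO4:(NH4)2SO4 = 1:1): theoretical n((NH4)2SO4) = 4.4255 mol, so theoretical mass = 4.4255 × 132.144 = 584.81 g.
At 64.32% yield, actual mass of (NH4)2SO4 = 584.81 × 0.6432 = 376.15 g.

376.1 g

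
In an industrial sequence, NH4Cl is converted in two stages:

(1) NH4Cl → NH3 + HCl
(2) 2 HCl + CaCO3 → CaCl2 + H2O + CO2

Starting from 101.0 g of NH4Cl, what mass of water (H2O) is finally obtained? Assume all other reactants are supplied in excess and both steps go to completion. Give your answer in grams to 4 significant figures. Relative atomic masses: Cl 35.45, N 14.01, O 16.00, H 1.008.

17.01 g

M(NH4Cl) = 14.01 + 4(1.008) + 35.45 = 53.492 g/mol.
M(H2O) = 2(1.008) + 16.00 = 18.016 g/mol.
n(NH4Cl) = 101.00 / 53.492 = 1.8881 mol.
Step 1 gives a 1:1 ratio of NH4Cl to HCl, so n(HCl) = 1.8881 mol.
In step 2 the HCl:H2O ratio is 2:1, so n(H2O) = 0.94407 mol.
Mass of H2O = 0.94407 × 18.016 = 17.008 g.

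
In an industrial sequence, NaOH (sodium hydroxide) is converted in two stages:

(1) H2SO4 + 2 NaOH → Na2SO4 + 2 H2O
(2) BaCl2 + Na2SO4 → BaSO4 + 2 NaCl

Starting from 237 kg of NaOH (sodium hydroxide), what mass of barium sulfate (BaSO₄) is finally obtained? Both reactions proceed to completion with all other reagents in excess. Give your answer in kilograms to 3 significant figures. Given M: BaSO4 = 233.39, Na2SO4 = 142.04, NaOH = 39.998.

237 kg = 237000 g.
n(NaOH) = 237000 / 39.998 = 5925 mol.
Step 1 gives a 2:1 ratio of NaOH to Na2SO4, so n(Na2SO4) = 2963 mol.
In step 2 the Na2SO4:BaSO4 ratio is 1:1, so n(BaSO4) = 2963 mol.
Mass of BaSO4 = 2963 × 233.39 = 691500 g = 691 kg.

691 kg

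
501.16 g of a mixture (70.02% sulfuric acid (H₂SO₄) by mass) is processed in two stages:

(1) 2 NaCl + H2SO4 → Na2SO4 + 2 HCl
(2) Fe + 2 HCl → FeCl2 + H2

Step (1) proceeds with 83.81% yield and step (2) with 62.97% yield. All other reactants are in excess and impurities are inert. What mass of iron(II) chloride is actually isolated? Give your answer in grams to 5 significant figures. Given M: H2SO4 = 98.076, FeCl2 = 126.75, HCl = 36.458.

Pure H2SO4 = 501.16 × 0.7002 = 350.912 g.
n(H2SO4) = 350.912 / 98.076 = 3.57796 mol.
Step 1 (H2SO4:HCl = 1:2): theoretical n(HCl) = 7.15592 mol; at 83.81% yield, n(HCl) = 5.99738 mol.
Step 2 (HCl:FeCl2 = 2:1): theoretical n(FeCl2) = 2.99869 mol, so theoretical mass = 2.99869 × 126.75 = 380.084 g.
At 62.97% yield, actual mass of FeCl2 = 380.084 × 0.6297 = 239.339 g.

239.34 g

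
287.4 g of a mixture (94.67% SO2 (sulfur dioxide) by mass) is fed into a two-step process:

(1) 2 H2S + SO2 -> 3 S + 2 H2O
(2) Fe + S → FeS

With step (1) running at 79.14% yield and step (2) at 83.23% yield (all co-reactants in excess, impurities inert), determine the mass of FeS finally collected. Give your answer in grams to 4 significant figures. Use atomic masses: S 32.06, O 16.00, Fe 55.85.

737.8 g

Pure SO2 = 287.4 × 0.9467 = 272.08 g.
M(SO2) = 32.06 + 2(16.00) = 64.06 g/mol.
M(FeS) = 55.85 + 32.06 = 87.91 g/mol.
n(SO2) = 272.08 / 64.06 = 4.2473 mol.
Step 1 (SO2:S = 1:3): theoretical n(S) = 12.742 mol; at 79.14% yield, n(S) = 10.084 mol.
Step 2 (S:FeS = 1:1): theoretical n(FeS) = 10.084 mol, so theoretical mass = 10.084 × 87.91 = 886.48 g.
At 83.23% yield, actual mass of FeS = 886.48 × 0.8323 = 737.82 g.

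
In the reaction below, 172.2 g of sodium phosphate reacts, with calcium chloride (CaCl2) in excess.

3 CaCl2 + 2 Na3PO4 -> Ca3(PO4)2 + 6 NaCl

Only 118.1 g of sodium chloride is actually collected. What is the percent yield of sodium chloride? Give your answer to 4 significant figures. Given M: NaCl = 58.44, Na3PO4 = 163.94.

n(Na3PO4) = 172.20 g / 163.94 g/mol = 1.0504 mol.
From the equation the Na3PO4:NaCl mole ratio is 2:6, so n(NaCl) = 1.0504 × 6/2 = 3.1512 mol.
Mass of NaCl = 3.1512 mol × 58.44 g/mol = 184.15 g.
This is the theoretical yield. Percent yield = 118.1 g / 184.15 g × 100% = 64.131%.

64.13 %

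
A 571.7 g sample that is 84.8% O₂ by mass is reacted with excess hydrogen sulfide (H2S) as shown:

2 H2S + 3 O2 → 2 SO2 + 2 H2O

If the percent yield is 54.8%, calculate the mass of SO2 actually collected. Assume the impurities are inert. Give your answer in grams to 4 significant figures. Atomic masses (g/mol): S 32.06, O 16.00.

354.6 g

Pure O2 available = 571.7 g × 0.848 = 484.80 g.
M(O2) = 2(16.00) = 32.00 g/mol.
M(SO2) = 32.06 + 2(16.00) = 64.06 g/mol.
n(O2) = 484.80 g / 32.00 g/mol = 15.150 mol.
From the equation the O2:SO2 mole ratio is 3:2, so n(SO2) = 15.150 × 2/3 = 10.100 mol.
Mass of SO2 = 10.100 mol × 64.06 g/mol = 647.01 g.
Actual mass collected = 647.01 g × 0.548 = 354.56 g.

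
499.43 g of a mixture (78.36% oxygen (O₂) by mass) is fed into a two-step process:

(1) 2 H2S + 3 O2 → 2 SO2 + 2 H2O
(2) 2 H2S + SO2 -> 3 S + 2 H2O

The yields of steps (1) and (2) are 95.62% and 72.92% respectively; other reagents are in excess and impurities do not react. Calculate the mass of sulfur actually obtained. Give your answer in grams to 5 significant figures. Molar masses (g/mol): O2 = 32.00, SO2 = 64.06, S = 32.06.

Pure O2 = 499.43 × 0.7836 = 391.353 g.
n(O2) = 391.353 / 32.00 = 12.2298 mol.
Step 1 (O2:SO2 = 3:2): theoretical n(SO2) = 8.15319 mol; at 95.62% yield, n(SO2) = 7.79608 mol.
Step 2 (SO2:S = 1:3): theoretical n(S) = 23.3883 mol, so theoretical mass = 23.3883 × 32.06 = 749.827 g.
At 72.92% yield, actual mass of S = 749.827 × 0.7292 = 546.774 g.

546.77 g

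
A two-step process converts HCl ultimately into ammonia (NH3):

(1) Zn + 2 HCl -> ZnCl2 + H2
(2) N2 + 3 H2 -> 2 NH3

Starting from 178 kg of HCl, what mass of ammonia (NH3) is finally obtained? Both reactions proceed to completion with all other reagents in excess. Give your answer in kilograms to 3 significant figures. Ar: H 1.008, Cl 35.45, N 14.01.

M(HCl) = 1.008 + 35.45 = 36.458 g/mol.
M(NH3) = 14.01 + 3(1.008) = 17.034 g/mol.
178 kg = 178000 g.
n(HCl) = 178000 / 36.458 = 4882 mol.
Step 1 gives a 2:1 ratio of HCl to H2, so n(H2) = 2441 mol.
In step 2 the H2:NH3 ratio is 3:2, so n(NH3) = 1627 mol.
Mass of NH3 = 1627 × 17.034 = 27720 g = 27.7 kg.

27.7 kg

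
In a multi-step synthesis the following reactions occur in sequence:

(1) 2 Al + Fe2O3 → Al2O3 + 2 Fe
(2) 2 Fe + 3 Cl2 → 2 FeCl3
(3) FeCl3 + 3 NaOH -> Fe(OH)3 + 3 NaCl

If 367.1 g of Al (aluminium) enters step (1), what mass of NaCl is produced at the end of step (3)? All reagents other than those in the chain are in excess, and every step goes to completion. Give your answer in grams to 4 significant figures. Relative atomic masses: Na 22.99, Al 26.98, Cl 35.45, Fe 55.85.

M(Al) = 26.98 g/mol.
M(NaCl) = 22.99 + 35.45 = 58.44 g/mol.
n(Al) = 367.1 / 26.98 = 13.606 mol.
Reaction (1): Al→Fe ratio 2:2 ⇒ n(Fe) = 13.606 mol.
Reaction (2): Fe→FeCl3 ratio 2:2 ⇒ n(FeCl3) = 13.606 mol.
Reaction (3): FeCl3→NaCl ratio 1:3 ⇒ n(NaCl) = 40.819 mol.
Mass of NaCl = 40.819 × 58.44 = 2385.5 g.

2385 g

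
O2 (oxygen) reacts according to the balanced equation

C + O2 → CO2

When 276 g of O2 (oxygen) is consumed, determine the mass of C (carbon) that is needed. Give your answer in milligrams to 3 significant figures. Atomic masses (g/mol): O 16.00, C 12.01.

M(O2) = 2(16.00) = 32.00 g/mol.
M(C) = 12.01 g/mol.
n(O2) = 276.0 g / 32.00 g/mol = 8.625 mol.
From the equation the O2:C mole ratio is 1:1, so n(C) = 8.625 × 1/1 = 8.625 mol.
Mass of C = 8.625 mol × 12.01 g/mol = 103.6 g.
Converting to mg: 103.6 g = 104000 mg.

104000 mg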